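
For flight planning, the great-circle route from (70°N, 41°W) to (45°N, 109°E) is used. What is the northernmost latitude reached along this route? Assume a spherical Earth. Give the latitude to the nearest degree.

The great circle lies in the plane with unit normal n̂ = (p₁ × p₂)/|p₁ × p₂|.
Here n̂_z ≈ +0.136; the vertex latitude is φ_max = arccos|n̂_z| ≈ 82.2°.

≈ 82°N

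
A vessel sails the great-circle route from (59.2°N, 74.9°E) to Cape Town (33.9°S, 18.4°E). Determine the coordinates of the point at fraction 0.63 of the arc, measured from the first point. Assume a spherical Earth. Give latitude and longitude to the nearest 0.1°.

≈ (1.6°N, 34.3°E)

Write both endpoints as unit vectors p₁, p₂ with components (cos φ cos λ, cos φ sin λ, sin φ).
The central angle between the endpoints is δ = arccos(p₁·p₂) ≈ 1.818 rad (104.2°).
Interpolate at f = 0.63 with slerp weights a = sin((1−f)δ)/sin δ ≈ 0.643, b = sin(fδ)/sin δ ≈ 0.939.
p = a·p₁ + b·p₂ ≈ (0.825, 0.564, 0.028); φ = arcsin(p_z) ≈ 1.60°, λ = atan2(p_y, p_x) ≈ 34.33°.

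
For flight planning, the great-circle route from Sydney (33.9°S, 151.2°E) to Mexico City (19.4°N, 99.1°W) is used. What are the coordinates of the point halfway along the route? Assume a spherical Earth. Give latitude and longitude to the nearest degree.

Write both endpoints as unit vectors p₁, p₂ with components (cos φ cos λ, cos φ sin λ, sin φ).
The central angle between the endpoints is δ = arccos(p₁·p₂) ≈ 2.037 rad (116.7°).
Interpolate at f = 1/2 with slerp weights a = sin((1−f)δ)/sin δ ≈ 0.953, b = sin(fδ)/sin δ ≈ 0.953.
p = a·p₁ + b·p₂ ≈ (-0.835, -0.506, -0.215); φ = arcsin(p_z) ≈ -12.41°, λ = atan2(p_y, p_x) ≈ -148.77°.

≈ 12°S, 149°W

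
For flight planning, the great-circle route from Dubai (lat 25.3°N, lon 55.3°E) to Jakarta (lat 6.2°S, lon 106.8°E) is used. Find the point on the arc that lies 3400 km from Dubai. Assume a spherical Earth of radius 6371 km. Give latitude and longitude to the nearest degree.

≈ lat 10°N, lon 83°E

The haversine formula gives a central angle δ ≈ 1.032 rad (59.1°) between the endpoints. The total great-circle distance is δ·R ≈ 1.032 × 6371 ≈ 6573 km, so the target fraction is f = 3400/6573 ≈ 0.517.
Interpolate at f ≈ 0.517 with slerp weights a = sin((1−f)δ)/sin δ ≈ 0.557, b = sin(fδ)/sin δ ≈ 0.593.
p = a·p₁ + b·p₂ ≈ (0.116, 0.978, 0.174); φ = arcsin(p_z) ≈ 10.01°, λ = atan2(p_y, p_x) ≈ 83.23°.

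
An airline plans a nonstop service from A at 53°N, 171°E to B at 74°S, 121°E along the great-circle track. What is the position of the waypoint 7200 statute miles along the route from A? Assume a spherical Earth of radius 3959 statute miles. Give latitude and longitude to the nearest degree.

≈ 49°S, 146°E

Convert each endpoint to a unit vector on the sphere (x = cos φ cos λ, y = cos φ sin λ, z = sin φ).
The central angle between the endpoints is δ = arccos(p₁·p₂) ≈ 2.293 rad (131.4°). The total great-circle distance is δ·R ≈ 2.293 × 3959 ≈ 9078 mi, so the target fraction is f = 7200/9078 ≈ 0.793.
Interpolate at f ≈ 0.793 with slerp weights a = sin((1−f)δ)/sin δ ≈ 0.609, b = sin(fδ)/sin δ ≈ 1.292.
p = a·p₁ + b·p₂ ≈ (-0.545, 0.363, -0.756); φ = arcsin(p_z) ≈ -49.09°, λ = atan2(p_y, p_x) ≈ 146.38°.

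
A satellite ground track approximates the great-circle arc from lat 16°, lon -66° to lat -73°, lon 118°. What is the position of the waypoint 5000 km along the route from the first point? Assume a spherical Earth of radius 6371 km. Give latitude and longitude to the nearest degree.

≈ lat -29°, lon -67°

Write both endpoints as unit vectors p₁, p₂ with components (cos φ cos λ, cos φ sin λ, sin φ).
The central angle between the endpoints is δ = arccos(p₁·p₂) ≈ 2.146 rad (123.0°). The total great-circle distance is δ·R ≈ 2.146 × 6371 ≈ 13672 km, so the target fraction is f = 5000/13672 ≈ 0.366.
Interpolate at f ≈ 0.366 with slerp weights a = sin((1−f)δ)/sin δ ≈ 1.166, b = sin(fδ)/sin δ ≈ 0.842.
p = a·p₁ + b·p₂ ≈ (0.340, -0.806, -0.484); φ = arcsin(p_z) ≈ -28.95°, λ = atan2(p_y, p_x) ≈ -67.12°.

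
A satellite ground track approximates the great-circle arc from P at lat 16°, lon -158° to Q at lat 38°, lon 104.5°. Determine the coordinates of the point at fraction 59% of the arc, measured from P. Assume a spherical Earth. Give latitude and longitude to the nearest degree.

≈ lat 40°, lon 150°

Convert each endpoint to a unit vector on the sphere (x = cos φ cos λ, y = cos φ sin λ, z = sin φ).
The central angle between the endpoints is δ = arccos(p₁·p₂) ≈ 1.500 rad (85.9°).
Interpolate at f = 0.59 with slerp weights a = sin((1−f)δ)/sin δ ≈ 0.578, b = sin(fδ)/sin δ ≈ 0.776.
p = a·p₁ + b·p₂ ≈ (-0.669, 0.384, 0.637); φ = arcsin(p_z) ≈ 39.57°, λ = atan2(p_y, p_x) ≈ 150.15°.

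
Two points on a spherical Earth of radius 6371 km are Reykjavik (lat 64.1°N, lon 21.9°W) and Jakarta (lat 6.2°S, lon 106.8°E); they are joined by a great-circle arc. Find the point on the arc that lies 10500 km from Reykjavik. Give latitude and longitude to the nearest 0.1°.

Convert each endpoint to a unit vector on the sphere (x = cos φ cos λ, y = cos φ sin λ, z = sin φ).
The central angle between the endpoints is δ = arccos(p₁·p₂) ≈ 1.948 rad (111.6°). The total great-circle distance is δ·R ≈ 1.948 × 6371 ≈ 12413 km, so the target fraction is f = 10500/12413 ≈ 0.846.
Interpolate at f ≈ 0.846 with slerp weights a = sin((1−f)δ)/sin δ ≈ 0.318, b = sin(fδ)/sin δ ≈ 1.073.
p = a·p₁ + b·p₂ ≈ (-0.179, 0.969, 0.170); φ = arcsin(p_z) ≈ 9.81°, λ = atan2(p_y, p_x) ≈ 100.48°.

≈ lat 9.8°N, lon 100.5°E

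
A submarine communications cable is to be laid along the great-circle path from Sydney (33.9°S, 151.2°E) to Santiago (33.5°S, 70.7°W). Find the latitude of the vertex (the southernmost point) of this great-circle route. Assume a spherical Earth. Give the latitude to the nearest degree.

The great circle lies in the plane with unit normal n̂ = (p₁ × p₂)/|p₁ × p₂|.
Here n̂_z ≈ +0.472; the vertex latitude is φ_max = arccos|n̂_z| ≈ 61.8°.
Check via Clairaut: cos φ_max = |cos φ₁| · sin C = cos(33.9°)·sin(145.3°) ≈ 0.472, again giving ≈ 61.8°.

≈ 62°S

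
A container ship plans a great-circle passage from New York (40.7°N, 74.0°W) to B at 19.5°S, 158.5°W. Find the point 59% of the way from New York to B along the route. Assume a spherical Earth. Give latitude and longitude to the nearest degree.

≈ 8°N, 129°W

Write both endpoints as unit vectors p₁, p₂ with components (cos φ cos λ, cos φ sin λ, sin φ).
The central angle between the endpoints is δ = arccos(p₁·p₂) ≈ 1.721 rad (98.6°).
Interpolate at f = 0.59 with slerp weights a = sin((1−f)δ)/sin δ ≈ 0.656, b = sin(fδ)/sin δ ≈ 0.859.
p = a·p₁ + b·p₂ ≈ (-0.617, -0.775, 0.141); φ = arcsin(p_z) ≈ 8.09°, λ = atan2(p_y, p_x) ≈ -128.51°.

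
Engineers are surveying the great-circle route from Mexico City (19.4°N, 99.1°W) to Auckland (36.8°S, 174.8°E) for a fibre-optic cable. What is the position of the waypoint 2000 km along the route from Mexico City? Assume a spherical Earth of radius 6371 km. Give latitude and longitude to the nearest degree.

≈ 8°N, 114°W

The haversine formula gives a central angle δ ≈ 1.719 rad (98.5°) between the endpoints. The total great-circle distance is δ·R ≈ 1.719 × 6371 ≈ 10951 km, so the target fraction is f = 2000/10951 ≈ 0.183.
Interpolate at f ≈ 0.183 with slerp weights a = sin((1−f)δ)/sin δ ≈ 0.997, b = sin(fδ)/sin δ ≈ 0.312.
p = a·p₁ + b·p₂ ≈ (-0.398, -0.906, 0.144); φ = arcsin(p_z) ≈ 8.29°, λ = atan2(p_y, p_x) ≈ -113.70°.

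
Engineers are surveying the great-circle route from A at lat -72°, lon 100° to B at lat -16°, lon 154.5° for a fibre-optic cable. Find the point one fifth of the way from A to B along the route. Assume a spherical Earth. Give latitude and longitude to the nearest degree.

≈ lat -63°, lon 125°

Convert each endpoint to a unit vector on the sphere (x = cos φ cos λ, y = cos φ sin λ, z = sin φ).
The central angle between the endpoints is δ = arccos(p₁·p₂) ≈ 1.121 rad (64.2°).
Interpolate at f = 1/5 with slerp weights a = sin((1−f)δ)/sin δ ≈ 0.868, b = sin(fδ)/sin δ ≈ 0.247.
p = a·p₁ + b·p₂ ≈ (-0.261, 0.366, -0.893); φ = arcsin(p_z) ≈ -63.28°, λ = atan2(p_y, p_x) ≈ 125.45°.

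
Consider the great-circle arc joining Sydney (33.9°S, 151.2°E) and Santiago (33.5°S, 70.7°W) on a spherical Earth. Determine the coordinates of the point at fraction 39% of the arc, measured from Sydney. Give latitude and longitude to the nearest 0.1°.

Convert each endpoint to a unit vector on the sphere (x = cos φ cos λ, y = cos φ sin λ, z = sin φ).
The central angle between the endpoints is δ = arccos(p₁·p₂) ≈ 1.780 rad (102.0°).
Interpolate at f = 0.39 with slerp weights a = sin((1−f)δ)/sin δ ≈ 0.904, b = sin(fδ)/sin δ ≈ 0.654.
p = a·p₁ + b·p₂ ≈ (-0.477, -0.153, -0.865); φ = arcsin(p_z) ≈ -59.91°, λ = atan2(p_y, p_x) ≈ -162.23°.

≈ 59.9°S, 162.2°W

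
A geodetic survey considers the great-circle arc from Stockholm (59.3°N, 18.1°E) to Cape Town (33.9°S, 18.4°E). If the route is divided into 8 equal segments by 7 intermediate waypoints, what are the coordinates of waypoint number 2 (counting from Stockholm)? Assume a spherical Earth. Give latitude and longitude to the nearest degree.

From cos δ = sin φ₁ sin φ₂ + cos φ₁ cos φ₂ cos Δλ, the central angle is δ ≈ 1.627 rad (93.2°).
Interpolate at f = 2/8 with slerp weights a = sin((1−f)δ)/sin δ ≈ 0.941, b = sin(fδ)/sin δ ≈ 0.396.
p = a·p₁ + b·p₂ ≈ (0.768, 0.253, 0.588); φ = arcsin(p_z) ≈ 36.00°, λ = atan2(p_y, p_x) ≈ 18.22°.

≈ 36°N, 18°E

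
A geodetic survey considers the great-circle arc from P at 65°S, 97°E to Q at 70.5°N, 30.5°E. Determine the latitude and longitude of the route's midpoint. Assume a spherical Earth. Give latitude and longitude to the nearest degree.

Convert each endpoint to a unit vector on the sphere (x = cos φ cos λ, y = cos φ sin λ, z = sin φ).
The central angle between the endpoints is δ = arccos(p₁·p₂) ≈ 2.495 rad (142.9°).
Interpolate at f = 1/2 with slerp weights a = sin((1−f)δ)/sin δ ≈ 1.574, b = sin(fδ)/sin δ ≈ 1.574.
p = a·p₁ + b·p₂ ≈ (0.372, 0.927, 0.057); φ = arcsin(p_z) ≈ 3.28°, λ = atan2(p_y, p_x) ≈ 68.15°.

≈ 3°N, 68°E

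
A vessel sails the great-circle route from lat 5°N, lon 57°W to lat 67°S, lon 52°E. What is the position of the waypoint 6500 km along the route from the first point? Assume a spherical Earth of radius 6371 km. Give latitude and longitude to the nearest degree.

Write both endpoints as unit vectors p₁, p₂ with components (cos φ cos λ, cos φ sin λ, sin φ).
The central angle between the endpoints is δ = arccos(p₁·p₂) ≈ 1.779 rad (101.9°). The total great-circle distance is δ·R ≈ 1.779 × 6371 ≈ 11336 km, so the target fraction is f = 6500/11336 ≈ 0.573.
Interpolate at f ≈ 0.573 with slerp weights a = sin((1−f)δ)/sin δ ≈ 0.703, b = sin(fδ)/sin δ ≈ 0.871.
p = a·p₁ + b·p₂ ≈ (0.591, -0.319, -0.741); φ = arcsin(p_z) ≈ -47.78°, λ = atan2(p_y, p_x) ≈ -28.39°.

≈ lat 48°S, lon 28°W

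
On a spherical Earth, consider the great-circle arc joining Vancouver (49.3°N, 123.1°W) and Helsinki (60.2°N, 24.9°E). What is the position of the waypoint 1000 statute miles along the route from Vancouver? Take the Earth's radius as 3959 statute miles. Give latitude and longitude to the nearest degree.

Convert each endpoint to a unit vector on the sphere (x = cos φ cos λ, y = cos φ sin λ, z = sin φ).
The central angle between the endpoints is δ = arccos(p₁·p₂) ≈ 1.178 rad (67.5°). The total great-circle distance is δ·R ≈ 1.178 × 3959 ≈ 4663 mi, so the target fraction is f = 1000/4663 ≈ 0.214.
Interpolate at f ≈ 0.214 with slerp weights a = sin((1−f)δ)/sin δ ≈ 0.865, b = sin(fδ)/sin δ ≈ 0.271.
p = a·p₁ + b·p₂ ≈ (-0.186, -0.416, 0.890); φ = arcsin(p_z) ≈ 62.91°, λ = atan2(p_y, p_x) ≈ -114.10°.

≈ 63°N, 114°W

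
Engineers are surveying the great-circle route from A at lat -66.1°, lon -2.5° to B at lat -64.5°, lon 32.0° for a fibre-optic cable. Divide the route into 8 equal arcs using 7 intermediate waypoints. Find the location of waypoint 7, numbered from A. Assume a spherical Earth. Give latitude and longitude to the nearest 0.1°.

Convert each endpoint to a unit vector on the sphere (x = cos φ cos λ, y = cos φ sin λ, z = sin φ).
The central angle between the endpoints is δ = arccos(p₁·p₂) ≈ 0.250 rad (14.3°).
Interpolate at f = 7/8 with slerp weights a = sin((1−f)δ)/sin δ ≈ 0.126, b = sin(fδ)/sin δ ≈ 0.877.
p = a·p₁ + b·p₂ ≈ (0.371, 0.198, -0.907); φ = arcsin(p_z) ≈ -65.12°, λ = atan2(p_y, p_x) ≈ 28.05°.

≈ lat -65.1°, lon 28.1°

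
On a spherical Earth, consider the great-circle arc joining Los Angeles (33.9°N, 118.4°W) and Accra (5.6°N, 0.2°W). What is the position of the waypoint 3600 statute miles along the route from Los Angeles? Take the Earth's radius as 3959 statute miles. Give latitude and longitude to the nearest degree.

From cos δ = sin φ₁ sin φ₂ + cos φ₁ cos φ₂ cos Δλ, the central angle is δ ≈ 1.913 rad (109.6°). The total great-circle distance is δ·R ≈ 1.913 × 3959 ≈ 7575 mi, so the target fraction is f = 3600/7575 ≈ 0.475.
Interpolate at f ≈ 0.475 with slerp weights a = sin((1−f)δ)/sin δ ≈ 0.896, b = sin(fδ)/sin δ ≈ 0.838.
p = a·p₁ + b·p₂ ≈ (0.480, -0.657, 0.581); φ = arcsin(p_z) ≈ 35.54°, λ = atan2(p_y, p_x) ≈ -53.83°.

≈ 36°N, 54°W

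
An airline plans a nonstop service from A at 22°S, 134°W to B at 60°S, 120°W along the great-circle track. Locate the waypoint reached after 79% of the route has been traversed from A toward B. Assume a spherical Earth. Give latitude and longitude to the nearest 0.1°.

Write both endpoints as unit vectors p₁, p₂ with components (cos φ cos λ, cos φ sin λ, sin φ).
The central angle between the endpoints is δ = arccos(p₁·p₂) ≈ 0.685 rad (39.3°).
Interpolate at f = 0.79 with slerp weights a = sin((1−f)δ)/sin δ ≈ 0.227, b = sin(fδ)/sin δ ≈ 0.814.
p = a·p₁ + b·p₂ ≈ (-0.350, -0.504, -0.790); φ = arcsin(p_z) ≈ -52.19°, λ = atan2(p_y, p_x) ≈ -124.76°.

≈ 52.2°S, 124.8°W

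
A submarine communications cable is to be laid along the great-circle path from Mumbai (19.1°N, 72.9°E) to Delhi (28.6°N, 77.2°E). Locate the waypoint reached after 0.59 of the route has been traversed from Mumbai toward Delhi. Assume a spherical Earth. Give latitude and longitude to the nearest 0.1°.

From cos δ = sin φ₁ sin φ₂ + cos φ₁ cos φ₂ cos Δλ, the central angle is δ ≈ 0.179 rad (10.3°).
Interpolate at f = 0.59 with slerp weights a = sin((1−f)δ)/sin δ ≈ 0.412, b = sin(fδ)/sin δ ≈ 0.592.
p = a·p₁ + b·p₂ ≈ (0.230, 0.879, 0.418); φ = arcsin(p_z) ≈ 24.72°, λ = atan2(p_y, p_x) ≈ 75.36°.

≈ (24.7°N, 75.4°E)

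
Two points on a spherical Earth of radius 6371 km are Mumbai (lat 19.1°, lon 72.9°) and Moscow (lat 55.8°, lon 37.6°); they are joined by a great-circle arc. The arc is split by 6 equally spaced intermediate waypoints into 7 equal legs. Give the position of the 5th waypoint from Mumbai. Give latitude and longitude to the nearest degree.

Convert each endpoint to a unit vector on the sphere (x = cos φ cos λ, y = cos φ sin λ, z = sin φ).
The central angle between the endpoints is δ = arccos(p₁·p₂) ≈ 0.790 rad (45.2°).
Interpolate at f = 5/7 with slerp weights a = sin((1−f)δ)/sin δ ≈ 0.315, b = sin(fδ)/sin δ ≈ 0.753.
p = a·p₁ + b·p₂ ≈ (0.423, 0.543, 0.726); φ = arcsin(p_z) ≈ 46.53°, λ = atan2(p_y, p_x) ≈ 52.08°.

≈ lat 47°, lon 52°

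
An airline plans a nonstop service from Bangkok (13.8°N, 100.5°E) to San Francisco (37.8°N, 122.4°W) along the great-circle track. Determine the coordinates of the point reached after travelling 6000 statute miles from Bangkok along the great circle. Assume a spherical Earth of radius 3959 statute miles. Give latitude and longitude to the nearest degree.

≈ 53°N, 156°W

Convert each endpoint to a unit vector on the sphere (x = cos φ cos λ, y = cos φ sin λ, z = sin φ).
The central angle between the endpoints is δ = arccos(p₁·p₂) ≈ 2.000 rad (114.6°). The total great-circle distance is δ·R ≈ 2.000 × 3959 ≈ 7917 mi, so the target fraction is f = 6000/7917 ≈ 0.758.
Interpolate at f ≈ 0.758 with slerp weights a = sin((1−f)δ)/sin δ ≈ 0.512, b = sin(fδ)/sin δ ≈ 1.098.
p = a·p₁ + b·p₂ ≈ (-0.555, -0.244, 0.795); φ = arcsin(p_z) ≈ 52.66°, λ = atan2(p_y, p_x) ≈ -156.31°.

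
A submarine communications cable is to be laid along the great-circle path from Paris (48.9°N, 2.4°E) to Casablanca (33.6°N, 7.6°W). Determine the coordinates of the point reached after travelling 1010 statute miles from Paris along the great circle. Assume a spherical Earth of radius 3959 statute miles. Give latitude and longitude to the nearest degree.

Convert each endpoint to a unit vector on the sphere (x = cos φ cos λ, y = cos φ sin λ, z = sin φ).
The central angle between the endpoints is δ = arccos(p₁·p₂) ≈ 0.297 rad (17.0°). The total great-circle distance is δ·R ≈ 0.297 × 3959 ≈ 1176 mi, so the target fraction is f = 1010/1176 ≈ 0.859.
Interpolate at f ≈ 0.859 with slerp weights a = sin((1−f)δ)/sin δ ≈ 0.143, b = sin(fδ)/sin δ ≈ 0.863.
p = a·p₁ + b·p₂ ≈ (0.806, -0.091, 0.585); φ = arcsin(p_z) ≈ 35.80°, λ = atan2(p_y, p_x) ≈ -6.45°.

≈ 36°N, 6°W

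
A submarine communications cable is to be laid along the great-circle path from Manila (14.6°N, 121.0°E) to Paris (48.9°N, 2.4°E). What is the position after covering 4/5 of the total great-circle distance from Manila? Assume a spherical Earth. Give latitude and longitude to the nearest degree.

≈ 55°N, 32°E

Write both endpoints as unit vectors p₁, p₂ with components (cos φ cos λ, cos φ sin λ, sin φ).
The central angle between the endpoints is δ = arccos(p₁·p₂) ≈ 1.686 rad (96.6°).
Interpolate at f = 4/5 with slerp weights a = sin((1−f)δ)/sin δ ≈ 0.333, b = sin(fδ)/sin δ ≈ 0.982.
p = a·p₁ + b·p₂ ≈ (0.479, 0.303, 0.824); φ = arcsin(p_z) ≈ 55.47°, λ = atan2(p_y, p_x) ≈ 32.34°.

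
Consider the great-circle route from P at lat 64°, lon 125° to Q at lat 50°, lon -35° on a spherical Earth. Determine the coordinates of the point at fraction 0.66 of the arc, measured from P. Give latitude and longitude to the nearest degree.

≈ lat 71°, lon -24°

Write both endpoints as unit vectors p₁, p₂ with components (cos φ cos λ, cos φ sin λ, sin φ).
The central angle between the endpoints is δ = arccos(p₁·p₂) ≈ 1.133 rad (64.9°).
Interpolate at f = 0.66 with slerp weights a = sin((1−f)δ)/sin δ ≈ 0.415, b = sin(fδ)/sin δ ≈ 0.751.
p = a·p₁ + b·p₂ ≈ (0.291, -0.128, 0.948); φ = arcsin(p_z) ≈ 71.47°, λ = atan2(p_y, p_x) ≈ -23.71°.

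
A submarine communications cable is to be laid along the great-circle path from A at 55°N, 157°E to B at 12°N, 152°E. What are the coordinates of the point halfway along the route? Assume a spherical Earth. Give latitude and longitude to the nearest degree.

≈ 34°N, 154°E

Write both endpoints as unit vectors p₁, p₂ with components (cos φ cos λ, cos φ sin λ, sin φ).
The central angle between the endpoints is δ = arccos(p₁·p₂) ≈ 0.754 rad (43.2°).
Interpolate at f = 1/2 with slerp weights a = sin((1−f)δ)/sin δ ≈ 0.538, b = sin(fδ)/sin δ ≈ 0.538.
p = a·p₁ + b·p₂ ≈ (-0.748, 0.367, 0.552); φ = arcsin(p_z) ≈ 33.52°, λ = atan2(p_y, p_x) ≈ 153.85°.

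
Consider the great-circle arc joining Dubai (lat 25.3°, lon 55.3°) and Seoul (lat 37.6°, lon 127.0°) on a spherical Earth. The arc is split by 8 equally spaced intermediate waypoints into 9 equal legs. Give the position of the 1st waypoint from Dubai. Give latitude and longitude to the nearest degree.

Convert each endpoint to a unit vector on the sphere (x = cos φ cos λ, y = cos φ sin λ, z = sin φ).
The central angle between the endpoints is δ = arccos(p₁·p₂) ≈ 1.064 rad (60.9°).
Interpolate at f = 1/9 with slerp weights a = sin((1−f)δ)/sin δ ≈ 0.928, b = sin(fδ)/sin δ ≈ 0.135.
p = a·p₁ + b·p₂ ≈ (0.413, 0.775, 0.479); φ = arcsin(p_z) ≈ 28.60°, λ = atan2(p_y, p_x) ≈ 61.94°.

≈ lat 29°, lon 62°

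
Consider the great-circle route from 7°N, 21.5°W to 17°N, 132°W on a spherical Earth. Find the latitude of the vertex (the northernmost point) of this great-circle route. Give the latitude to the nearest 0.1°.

The great circle lies in the plane with unit normal n̂ = (p₁ × p₂)/|p₁ × p₂|.
Here n̂_z ≈ -0.931; the vertex latitude is φ_max = arccos|n̂_z| ≈ 21.4°.
Check via Clairaut: cos φ_max = |cos φ₁| · sin C = cos(7.0°)·sin(69.7°) ≈ 0.931, again giving ≈ 21.4°.

≈ 21.4°N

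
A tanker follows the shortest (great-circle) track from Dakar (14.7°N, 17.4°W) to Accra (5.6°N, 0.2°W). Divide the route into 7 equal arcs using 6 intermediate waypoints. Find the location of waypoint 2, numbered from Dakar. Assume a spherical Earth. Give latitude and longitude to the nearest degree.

Convert each endpoint to a unit vector on the sphere (x = cos φ cos λ, y = cos φ sin λ, z = sin φ).
The central angle between the endpoints is δ = arccos(p₁·p₂) ≈ 0.335 rad (19.2°).
Interpolate at f = 2/7 with slerp weights a = sin((1−f)δ)/sin δ ≈ 0.721, b = sin(fδ)/sin δ ≈ 0.291.
p = a·p₁ + b·p₂ ≈ (0.955, -0.210, 0.211); φ = arcsin(p_z) ≈ 12.20°, λ = atan2(p_y, p_x) ≈ -12.38°.

≈ (12°N, 12°W)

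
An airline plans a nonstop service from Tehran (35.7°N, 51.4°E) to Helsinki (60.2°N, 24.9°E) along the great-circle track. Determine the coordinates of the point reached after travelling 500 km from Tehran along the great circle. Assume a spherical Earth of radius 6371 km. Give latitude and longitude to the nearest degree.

≈ (40°N, 49°E)

Convert each endpoint to a unit vector on the sphere (x = cos φ cos λ, y = cos φ sin λ, z = sin φ).
The central angle between the endpoints is δ = arccos(p₁·p₂) ≈ 0.521 rad (29.8°). The total great-circle distance is δ·R ≈ 0.521 × 6371 ≈ 3316 km, so the target fraction is f = 500/3316 ≈ 0.151.
Interpolate at f ≈ 0.151 with slerp weights a = sin((1−f)δ)/sin δ ≈ 0.860, b = sin(fδ)/sin δ ≈ 0.158.
p = a·p₁ + b·p₂ ≈ (0.507, 0.579, 0.639); φ = arcsin(p_z) ≈ 39.70°, λ = atan2(p_y, p_x) ≈ 48.80°.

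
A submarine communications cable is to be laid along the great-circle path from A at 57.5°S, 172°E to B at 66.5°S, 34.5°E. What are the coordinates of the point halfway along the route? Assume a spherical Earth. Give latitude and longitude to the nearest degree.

Convert each endpoint to a unit vector on the sphere (x = cos φ cos λ, y = cos φ sin λ, z = sin φ).
The central angle between the endpoints is δ = arccos(p₁·p₂) ≈ 0.908 rad (52.0°).
Interpolate at f = 1/2 with slerp weights a = sin((1−f)δ)/sin δ ≈ 0.556, b = sin(fδ)/sin δ ≈ 0.556.
p = a·p₁ + b·p₂ ≈ (-0.113, 0.167, -0.979); φ = arcsin(p_z) ≈ -78.35°, λ = atan2(p_y, p_x) ≈ 124.09°.

≈ 78°S, 124°E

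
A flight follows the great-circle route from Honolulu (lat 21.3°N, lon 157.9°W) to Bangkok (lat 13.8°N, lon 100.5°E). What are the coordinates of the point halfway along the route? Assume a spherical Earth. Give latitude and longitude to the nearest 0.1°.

≈ lat 26.6°N, lon 149.8°E

From cos δ = sin φ₁ sin φ₂ + cos φ₁ cos φ₂ cos Δλ, the central angle is δ ≈ 1.666 rad (95.5°).
Interpolate at f = 1/2 with slerp weights a = sin((1−f)δ)/sin δ ≈ 0.743, b = sin(fδ)/sin δ ≈ 0.743.
p = a·p₁ + b·p₂ ≈ (-0.773, 0.449, 0.447); φ = arcsin(p_z) ≈ 26.58°, λ = atan2(p_y, p_x) ≈ 149.84°.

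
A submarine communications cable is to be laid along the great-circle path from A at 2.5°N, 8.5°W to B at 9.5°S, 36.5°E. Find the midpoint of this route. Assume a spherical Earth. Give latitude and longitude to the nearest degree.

≈ 4°S, 14°E

From cos δ = sin φ₁ sin φ₂ + cos φ₁ cos φ₂ cos Δλ, the central angle is δ ≈ 0.810 rad (46.4°).
Interpolate at f = 1/2 with slerp weights a = sin((1−f)δ)/sin δ ≈ 0.544, b = sin(fδ)/sin δ ≈ 0.544.
p = a·p₁ + b·p₂ ≈ (0.969, 0.239, -0.066); φ = arcsin(p_z) ≈ -3.79°, λ = atan2(p_y, p_x) ≈ 13.85°.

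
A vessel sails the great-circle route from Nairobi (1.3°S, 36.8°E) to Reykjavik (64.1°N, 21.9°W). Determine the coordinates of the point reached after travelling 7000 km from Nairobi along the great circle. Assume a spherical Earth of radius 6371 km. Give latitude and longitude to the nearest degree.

Convert each endpoint to a unit vector on the sphere (x = cos φ cos λ, y = cos φ sin λ, z = sin φ).
The central angle between the endpoints is δ = arccos(p₁·p₂) ≈ 1.363 rad (78.1°). The total great-circle distance is δ·R ≈ 1.363 × 6371 ≈ 8683 km, so the target fraction is f = 7000/8683 ≈ 0.806.
Interpolate at f ≈ 0.806 with slerp weights a = sin((1−f)δ)/sin δ ≈ 0.267, b = sin(fδ)/sin δ ≈ 0.910.
p = a·p₁ + b·p₂ ≈ (0.582, 0.011, 0.813); φ = arcsin(p_z) ≈ 54.37°, λ = atan2(p_y, p_x) ≈ 1.13°.

≈ 54°N, 1°E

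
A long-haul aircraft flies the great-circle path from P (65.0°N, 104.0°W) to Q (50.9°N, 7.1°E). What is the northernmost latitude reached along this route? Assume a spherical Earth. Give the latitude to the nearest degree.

The great circle lies in the plane with unit normal n̂ = (p₁ × p₂)/|p₁ × p₂|.
Here n̂_z ≈ +0.313; the vertex latitude is φ_max = arccos|n̂_z| ≈ 71.8°.
Check via Clairaut: cos φ_max = |cos φ₁| · sin C = cos(65.0°)·sin(47.8°) ≈ 0.313, again giving ≈ 71.8°.

≈ 72°N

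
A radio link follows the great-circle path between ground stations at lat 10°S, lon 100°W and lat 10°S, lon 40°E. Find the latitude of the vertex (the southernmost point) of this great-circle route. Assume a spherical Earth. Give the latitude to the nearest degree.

The great circle lies in the plane with unit normal n̂ = (p₁ × p₂)/|p₁ × p₂|.
Here n̂_z ≈ +0.889; the vertex latitude is φ_max = arccos|n̂_z| ≈ 27.3°.
Check via Clairaut: cos φ_max = |cos φ₁| · sin C = cos(10.0°)·sin(115.5°) ≈ 0.889, again giving ≈ 27.3°.

≈ 27°S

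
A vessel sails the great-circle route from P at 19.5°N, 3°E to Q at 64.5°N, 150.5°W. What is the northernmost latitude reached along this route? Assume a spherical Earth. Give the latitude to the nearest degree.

The great circle lies in the plane with unit normal n̂ = (p₁ × p₂)/|p₁ × p₂|.
Here n̂_z ≈ -0.181; the vertex latitude is φ_max = arccos|n̂_z| ≈ 79.5°.

≈ 80°N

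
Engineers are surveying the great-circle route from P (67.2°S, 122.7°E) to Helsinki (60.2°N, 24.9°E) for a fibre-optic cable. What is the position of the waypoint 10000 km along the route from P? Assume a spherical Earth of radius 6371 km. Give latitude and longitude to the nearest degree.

≈ (11°N, 60°E)

Write both endpoints as unit vectors p₁, p₂ with components (cos φ cos λ, cos φ sin λ, sin φ).
The central angle between the endpoints is δ = arccos(p₁·p₂) ≈ 2.543 rad (145.7°). The total great-circle distance is δ·R ≈ 2.543 × 6371 ≈ 16201 km, so the target fraction is f = 10000/16201 ≈ 0.617.
Interpolate at f ≈ 0.617 with slerp weights a = sin((1−f)δ)/sin δ ≈ 1.467, b = sin(fδ)/sin δ ≈ 1.775.
p = a·p₁ + b·p₂ ≈ (0.493, 0.850, 0.187); φ = arcsin(p_z) ≈ 10.80°, λ = atan2(p_y, p_x) ≈ 59.89°.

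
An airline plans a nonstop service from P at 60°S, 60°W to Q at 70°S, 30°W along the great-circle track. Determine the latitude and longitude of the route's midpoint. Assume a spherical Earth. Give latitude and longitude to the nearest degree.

The haversine formula gives a central angle δ ≈ 0.277 rad (15.9°) between the endpoints.
Interpolate at f = 1/2 with slerp weights a = sin((1−f)δ)/sin δ ≈ 0.505, b = sin(fδ)/sin δ ≈ 0.505.
p = a·p₁ + b·p₂ ≈ (0.276, -0.305, -0.912); φ = arcsin(p_z) ≈ -65.73°, λ = atan2(p_y, p_x) ≈ -47.88°.

≈ 66°S, 48°W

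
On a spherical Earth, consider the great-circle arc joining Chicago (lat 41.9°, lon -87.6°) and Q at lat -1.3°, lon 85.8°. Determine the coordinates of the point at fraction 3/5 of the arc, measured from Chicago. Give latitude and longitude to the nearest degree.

Write both endpoints as unit vectors p₁, p₂ with components (cos φ cos λ, cos φ sin λ, sin φ).
The central angle between the endpoints is δ = arccos(p₁·p₂) ≈ 2.425 rad (139.0°).
Interpolate at f = 3/5 with slerp weights a = sin((1−f)δ)/sin δ ≈ 1.257, b = sin(fδ)/sin δ ≈ 1.513.
p = a·p₁ + b·p₂ ≈ (0.150, 0.574, 0.805); φ = arcsin(p_z) ≈ 53.60°, λ = atan2(p_y, p_x) ≈ 75.36°.

≈ lat 54°, lon 75°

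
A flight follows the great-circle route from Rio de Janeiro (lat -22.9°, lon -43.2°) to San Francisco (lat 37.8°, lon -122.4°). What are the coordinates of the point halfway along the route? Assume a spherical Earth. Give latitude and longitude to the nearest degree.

≈ lat 10°, lon -79°

Write both endpoints as unit vectors p₁, p₂ with components (cos φ cos λ, cos φ sin λ, sin φ).
The central angle between the endpoints is δ = arccos(p₁·p₂) ≈ 1.673 rad (95.9°).
Interpolate at f = 1/2 with slerp weights a = sin((1−f)δ)/sin δ ≈ 0.746, b = sin(fδ)/sin δ ≈ 0.746.
p = a·p₁ + b·p₂ ≈ (0.185, -0.968, 0.167); φ = arcsin(p_z) ≈ 9.61°, λ = atan2(p_y, p_x) ≈ -79.18°.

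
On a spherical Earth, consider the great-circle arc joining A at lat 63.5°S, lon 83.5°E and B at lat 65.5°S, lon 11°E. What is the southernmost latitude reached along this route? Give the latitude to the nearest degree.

≈ 69°S

The great circle lies in the plane with unit normal n̂ = (p₁ × p₂)/|p₁ × p₂|.
Here n̂_z ≈ -0.358; the vertex latitude is φ_max = arccos|n̂_z| ≈ 69.0°.
Check via Clairaut: cos φ_max = |cos φ₁| · sin C = cos(63.5°)·sin(126.7°) ≈ 0.358, again giving ≈ 69.0°.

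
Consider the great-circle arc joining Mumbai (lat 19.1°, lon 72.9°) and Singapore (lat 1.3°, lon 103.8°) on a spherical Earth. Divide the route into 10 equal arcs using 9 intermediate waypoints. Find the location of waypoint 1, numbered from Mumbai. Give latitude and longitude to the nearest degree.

From cos δ = sin φ₁ sin φ₂ + cos φ₁ cos φ₂ cos Δλ, the central angle is δ ≈ 0.613 rad (35.1°).
Interpolate at f = 1/10 with slerp weights a = sin((1−f)δ)/sin δ ≈ 0.911, b = sin(fδ)/sin δ ≈ 0.106.
p = a·p₁ + b·p₂ ≈ (0.228, 0.926, 0.301); φ = arcsin(p_z) ≈ 17.49°, λ = atan2(p_y, p_x) ≈ 76.19°.

≈ lat 17°, lon 76°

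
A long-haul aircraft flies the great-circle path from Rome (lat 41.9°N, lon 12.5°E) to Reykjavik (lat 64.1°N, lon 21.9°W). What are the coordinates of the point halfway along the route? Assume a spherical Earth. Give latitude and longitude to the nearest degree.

≈ lat 54°N, lon 0°E

Write both endpoints as unit vectors p₁, p₂ with components (cos φ cos λ, cos φ sin λ, sin φ).
The central angle between the endpoints is δ = arccos(p₁·p₂) ≈ 0.518 rad (29.7°).
Interpolate at f = 1/2 with slerp weights a = sin((1−f)δ)/sin δ ≈ 0.517, b = sin(fδ)/sin δ ≈ 0.517.
p = a·p₁ + b·p₂ ≈ (0.585, -0.001, 0.811); φ = arcsin(p_z) ≈ 54.16°, λ = atan2(p_y, p_x) ≈ -0.09°.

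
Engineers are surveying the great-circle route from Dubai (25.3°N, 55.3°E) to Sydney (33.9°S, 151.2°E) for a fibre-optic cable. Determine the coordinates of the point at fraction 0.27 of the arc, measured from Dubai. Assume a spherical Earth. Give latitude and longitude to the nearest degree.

Convert each endpoint to a unit vector on the sphere (x = cos φ cos λ, y = cos φ sin λ, z = sin φ).
The central angle between the endpoints is δ = arccos(p₁·p₂) ≈ 1.892 rad (108.4°).
Interpolate at f = 0.27 with slerp weights a = sin((1−f)δ)/sin δ ≈ 1.035, b = sin(fδ)/sin δ ≈ 0.515.
p = a·p₁ + b·p₂ ≈ (0.158, 0.975, 0.155); φ = arcsin(p_z) ≈ 8.91°, λ = atan2(p_y, p_x) ≈ 80.80°.

≈ (9°N, 81°E)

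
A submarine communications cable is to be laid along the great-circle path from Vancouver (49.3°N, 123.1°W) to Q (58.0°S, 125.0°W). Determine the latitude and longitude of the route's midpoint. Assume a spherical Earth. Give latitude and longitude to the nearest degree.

≈ (4°S, 124°W)

From cos δ = sin φ₁ sin φ₂ + cos φ₁ cos φ₂ cos Δλ, the central angle is δ ≈ 1.873 rad (107.3°).
Interpolate at f = 1/2 with slerp weights a = sin((1−f)δ)/sin δ ≈ 0.844, b = sin(fδ)/sin δ ≈ 0.844.
p = a·p₁ + b·p₂ ≈ (-0.557, -0.827, -0.076); φ = arcsin(p_z) ≈ -4.35°, λ = atan2(p_y, p_x) ≈ -123.95°.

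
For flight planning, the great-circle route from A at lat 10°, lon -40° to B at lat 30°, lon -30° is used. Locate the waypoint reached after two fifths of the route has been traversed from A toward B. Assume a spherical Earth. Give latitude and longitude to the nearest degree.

Write both endpoints as unit vectors p₁, p₂ with components (cos φ cos λ, cos φ sin λ, sin φ).
The central angle between the endpoints is δ = arccos(p₁·p₂) ≈ 0.385 rad (22.1°).
Interpolate at f = 2/5 with slerp weights a = sin((1−f)δ)/sin δ ≈ 0.610, b = sin(fδ)/sin δ ≈ 0.408.
p = a·p₁ + b·p₂ ≈ (0.766, -0.563, 0.310); φ = arcsin(p_z) ≈ 18.06°, λ = atan2(p_y, p_x) ≈ -36.30°.

≈ lat 18°, lon -36°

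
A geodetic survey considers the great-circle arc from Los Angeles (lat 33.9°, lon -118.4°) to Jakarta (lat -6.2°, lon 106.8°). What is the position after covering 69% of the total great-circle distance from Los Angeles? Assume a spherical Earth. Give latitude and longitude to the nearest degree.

≈ lat 19°, lon 139°

The haversine formula gives a central angle δ ≈ 2.267 rad (129.9°) between the endpoints.
Interpolate at f = 0.69 with slerp weights a = sin((1−f)δ)/sin δ ≈ 0.843, b = sin(fδ)/sin δ ≈ 1.304.
p = a·p₁ + b·p₂ ≈ (-0.707, 0.625, 0.329); φ = arcsin(p_z) ≈ 19.23°, λ = atan2(p_y, p_x) ≈ 138.52°.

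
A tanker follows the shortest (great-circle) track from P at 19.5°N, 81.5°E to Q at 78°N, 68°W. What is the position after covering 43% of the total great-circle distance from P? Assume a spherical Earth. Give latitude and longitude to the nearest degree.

The haversine formula gives a central angle δ ≈ 1.412 rad (80.9°) between the endpoints.
Interpolate at f = 0.43 with slerp weights a = sin((1−f)δ)/sin δ ≈ 0.730, b = sin(fδ)/sin δ ≈ 0.578.
p = a·p₁ + b·p₂ ≈ (0.147, 0.569, 0.809); φ = arcsin(p_z) ≈ 54.00°, λ = atan2(p_y, p_x) ≈ 75.54°.

≈ 54°N, 76°E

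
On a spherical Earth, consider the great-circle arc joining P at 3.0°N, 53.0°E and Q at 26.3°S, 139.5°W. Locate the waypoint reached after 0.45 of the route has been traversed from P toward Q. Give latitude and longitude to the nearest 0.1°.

≈ 55.1°S, 98.9°E

From cos δ = sin φ₁ sin φ₂ + cos φ₁ cos φ₂ cos Δλ, the central angle is δ ≈ 2.684 rad (153.8°).
Interpolate at f = 0.45 with slerp weights a = sin((1−f)δ)/sin δ ≈ 2.255, b = sin(fδ)/sin δ ≈ 2.117.
p = a·p₁ + b·p₂ ≈ (-0.088, 0.565, -0.820); φ = arcsin(p_z) ≈ -55.09°, λ = atan2(p_y, p_x) ≈ 98.88°.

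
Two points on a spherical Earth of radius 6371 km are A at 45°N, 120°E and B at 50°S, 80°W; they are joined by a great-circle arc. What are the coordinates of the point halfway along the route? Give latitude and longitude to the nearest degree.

≈ 14°S, 175°W

From cos δ = sin φ₁ sin φ₂ + cos φ₁ cos φ₂ cos Δλ, the central angle is δ ≈ 2.891 rad (165.6°).
Interpolate at f = 1/2 with slerp weights a = sin((1−f)δ)/sin δ ≈ 4.002, b = sin(fδ)/sin δ ≈ 4.002.
p = a·p₁ + b·p₂ ≈ (-0.968, -0.083, -0.236); φ = arcsin(p_z) ≈ -13.64°, λ = atan2(p_y, p_x) ≈ -175.12°.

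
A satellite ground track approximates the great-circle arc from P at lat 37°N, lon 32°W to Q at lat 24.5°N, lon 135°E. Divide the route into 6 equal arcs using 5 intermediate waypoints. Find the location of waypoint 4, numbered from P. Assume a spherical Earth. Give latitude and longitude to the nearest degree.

The haversine formula gives a central angle δ ≈ 2.047 rad (117.3°) between the endpoints.
Interpolate at f = 4/6 with slerp weights a = sin((1−f)δ)/sin δ ≈ 0.710, b = sin(fδ)/sin δ ≈ 1.101.
p = a·p₁ + b·p₂ ≈ (-0.228, 0.408, 0.884); φ = arcsin(p_z) ≈ 62.11°, λ = atan2(p_y, p_x) ≈ 119.18°.

≈ lat 62°N, lon 119°E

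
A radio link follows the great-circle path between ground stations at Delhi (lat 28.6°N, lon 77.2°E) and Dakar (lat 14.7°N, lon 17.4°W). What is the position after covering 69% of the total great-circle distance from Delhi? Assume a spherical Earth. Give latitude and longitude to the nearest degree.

≈ lat 26°N, lon 9°E

Convert each endpoint to a unit vector on the sphere (x = cos φ cos λ, y = cos φ sin λ, z = sin φ).
The central angle between the endpoints is δ = arccos(p₁·p₂) ≈ 1.517 rad (86.9°).
Interpolate at f = 0.69 with slerp weights a = sin((1−f)δ)/sin δ ≈ 0.454, b = sin(fδ)/sin δ ≈ 0.867.
p = a·p₁ + b·p₂ ≈ (0.889, 0.138, 0.437); φ = arcsin(p_z) ≈ 25.93°, λ = atan2(p_y, p_x) ≈ 8.81°.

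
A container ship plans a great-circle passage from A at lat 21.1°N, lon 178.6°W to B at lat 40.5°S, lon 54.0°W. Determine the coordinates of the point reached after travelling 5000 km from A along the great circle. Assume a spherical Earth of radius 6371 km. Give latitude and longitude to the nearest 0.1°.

Convert each endpoint to a unit vector on the sphere (x = cos φ cos λ, y = cos φ sin λ, z = sin φ).
The central angle between the endpoints is δ = arccos(p₁·p₂) ≈ 2.261 rad (129.5°). The total great-circle distance is δ·R ≈ 2.261 × 6371 ≈ 14404 km, so the target fraction is f = 5000/14404 ≈ 0.347.
Interpolate at f ≈ 0.347 with slerp weights a = sin((1−f)δ)/sin δ ≈ 1.291, b = sin(fδ)/sin δ ≈ 0.916.
p = a·p₁ + b·p₂ ≈ (-0.794, -0.593, -0.130); φ = arcsin(p_z) ≈ -7.49°, λ = atan2(p_y, p_x) ≈ -143.25°.

≈ lat 7.5°S, lon 143.3°W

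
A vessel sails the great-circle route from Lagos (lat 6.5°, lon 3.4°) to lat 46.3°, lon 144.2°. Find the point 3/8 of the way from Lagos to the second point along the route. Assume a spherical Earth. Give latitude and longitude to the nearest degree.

Write both endpoints as unit vectors p₁, p₂ with components (cos φ cos λ, cos φ sin λ, sin φ).
The central angle between the endpoints is δ = arccos(p₁·p₂) ≈ 2.038 rad (116.8°).
Interpolate at f = 3/8 with slerp weights a = sin((1−f)δ)/sin δ ≈ 1.071, b = sin(fδ)/sin δ ≈ 0.775.
p = a·p₁ + b·p₂ ≈ (0.628, 0.376, 0.681); φ = arcsin(p_z) ≈ 42.95°, λ = atan2(p_y, p_x) ≈ 30.93°.

≈ lat 43°, lon 31°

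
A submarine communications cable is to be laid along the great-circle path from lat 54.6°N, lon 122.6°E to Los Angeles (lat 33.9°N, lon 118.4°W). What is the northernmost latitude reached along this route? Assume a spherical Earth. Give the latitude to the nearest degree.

The great circle lies in the plane with unit normal n̂ = (p₁ × p₂)/|p₁ × p₂|.
Here n̂_z ≈ +0.431; the vertex latitude is φ_max = arccos|n̂_z| ≈ 64.5°.
Check via Clairaut: cos φ_max = |cos φ₁| · sin C = cos(54.6°)·sin(48.1°) ≈ 0.431, again giving ≈ 64.5°.

≈ 64°N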